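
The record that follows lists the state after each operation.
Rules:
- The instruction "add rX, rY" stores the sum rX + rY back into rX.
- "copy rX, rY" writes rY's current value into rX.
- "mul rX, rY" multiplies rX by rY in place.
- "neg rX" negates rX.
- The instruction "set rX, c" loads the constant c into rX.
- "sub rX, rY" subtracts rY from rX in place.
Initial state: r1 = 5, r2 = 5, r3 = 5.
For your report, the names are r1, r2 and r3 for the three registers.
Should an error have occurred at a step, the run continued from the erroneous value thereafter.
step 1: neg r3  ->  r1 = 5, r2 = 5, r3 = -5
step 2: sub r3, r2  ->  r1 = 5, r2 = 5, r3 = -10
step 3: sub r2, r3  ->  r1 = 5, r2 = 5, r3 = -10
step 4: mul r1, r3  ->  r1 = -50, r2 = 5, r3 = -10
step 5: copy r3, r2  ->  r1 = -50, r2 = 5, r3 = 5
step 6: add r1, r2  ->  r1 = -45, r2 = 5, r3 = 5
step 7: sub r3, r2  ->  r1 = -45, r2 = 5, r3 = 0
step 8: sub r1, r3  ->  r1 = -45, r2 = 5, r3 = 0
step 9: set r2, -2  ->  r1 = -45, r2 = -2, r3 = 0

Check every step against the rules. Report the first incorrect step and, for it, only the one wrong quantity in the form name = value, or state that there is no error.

Step 1: r3 = -(5) = -5 — in agreement.
Step 2: r3 = -5 - 5 = -10 — no discrepancy.
Step 3: r2 = 5 - -10 = 15 — the record has a different value.
So the first discrepancy is step 3, where the right value is r2 = 15.

step 3, r2 = 15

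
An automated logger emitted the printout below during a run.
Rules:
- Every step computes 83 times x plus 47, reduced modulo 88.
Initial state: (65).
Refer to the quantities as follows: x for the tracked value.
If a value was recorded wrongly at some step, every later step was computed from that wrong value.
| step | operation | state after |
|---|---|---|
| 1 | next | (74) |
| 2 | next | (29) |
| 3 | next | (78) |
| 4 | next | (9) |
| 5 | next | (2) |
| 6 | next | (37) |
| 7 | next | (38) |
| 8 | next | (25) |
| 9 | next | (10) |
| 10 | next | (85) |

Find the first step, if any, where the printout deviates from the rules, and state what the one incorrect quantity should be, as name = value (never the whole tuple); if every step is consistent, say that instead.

step 8, x = 33

Recomputing the run from the initial state:
step 1: x = 74
step 2: x = 29
step 3: x = 78
step 4: x = 9
step 5: x = 2
step 6: x = 37
step 7: x = 38
step 8: x = 33
step 9: x = 58
step 10: x = 21
The first disagreement with the printout is at step 8, where the value should be x = 33.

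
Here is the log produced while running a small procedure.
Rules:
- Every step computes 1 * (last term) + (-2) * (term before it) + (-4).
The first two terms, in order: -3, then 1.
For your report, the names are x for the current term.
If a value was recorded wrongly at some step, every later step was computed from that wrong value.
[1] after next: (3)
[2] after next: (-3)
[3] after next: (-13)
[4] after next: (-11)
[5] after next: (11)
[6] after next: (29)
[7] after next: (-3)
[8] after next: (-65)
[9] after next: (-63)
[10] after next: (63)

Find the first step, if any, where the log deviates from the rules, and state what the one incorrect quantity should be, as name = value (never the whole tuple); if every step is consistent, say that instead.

step 1: x = 1*(1) + (-2)*(-3) + (-4) = 3 -> consistent with the log
step 2: x = 1*(3) + (-2)*(1) + (-4) = -3 -> no discrepancy
step 3: x = 1*(-3) + (-2)*(3) + (-4) = -13 -> in agreement
step 4: x = 1*(-13) + (-2)*(-3) + (-4) = -11 -> exactly as logged
step 5: x = 1*(-11) + (-2)*(-13) + (-4) = 11 -> verified
step 6: x = 1*(11) + (-2)*(-11) + (-4) = 29 -> exactly as logged
step 7: x = 1*(29) + (-2)*(11) + (-4) = 3 -> the log disagrees here
Step 7 is the first one off; corrected, x = 3.

step 7, x = 3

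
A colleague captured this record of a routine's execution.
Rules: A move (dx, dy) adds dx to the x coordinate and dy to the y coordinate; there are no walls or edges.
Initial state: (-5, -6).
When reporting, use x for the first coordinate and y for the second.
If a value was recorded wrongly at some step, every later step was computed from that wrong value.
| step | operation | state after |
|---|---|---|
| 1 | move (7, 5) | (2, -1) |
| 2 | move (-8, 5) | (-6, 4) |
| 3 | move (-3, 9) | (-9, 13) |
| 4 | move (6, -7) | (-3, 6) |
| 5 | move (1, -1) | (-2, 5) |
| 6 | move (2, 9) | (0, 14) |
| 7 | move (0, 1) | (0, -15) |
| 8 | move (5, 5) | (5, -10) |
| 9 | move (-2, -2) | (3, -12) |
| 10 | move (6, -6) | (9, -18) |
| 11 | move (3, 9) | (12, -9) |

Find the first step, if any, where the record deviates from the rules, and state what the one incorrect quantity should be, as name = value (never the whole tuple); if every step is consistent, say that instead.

step 7, y = 15

Recomputing the run from the initial state:
step 1: x = 2, y = -1
step 2: x = -6, y = 4
step 3: x = -9, y = 13
step 4: x = -3, y = 6
step 5: x = -2, y = 5
step 6: x = 0, y = 14
step 7: x = 0, y = 15
step 8: x = 5, y = 20
step 9: x = 3, y = 18
step 10: x = 9, y = 12
step 11: x = 12, y = 21
The first disagreement with the record is at step 7, where the value should be y = 15.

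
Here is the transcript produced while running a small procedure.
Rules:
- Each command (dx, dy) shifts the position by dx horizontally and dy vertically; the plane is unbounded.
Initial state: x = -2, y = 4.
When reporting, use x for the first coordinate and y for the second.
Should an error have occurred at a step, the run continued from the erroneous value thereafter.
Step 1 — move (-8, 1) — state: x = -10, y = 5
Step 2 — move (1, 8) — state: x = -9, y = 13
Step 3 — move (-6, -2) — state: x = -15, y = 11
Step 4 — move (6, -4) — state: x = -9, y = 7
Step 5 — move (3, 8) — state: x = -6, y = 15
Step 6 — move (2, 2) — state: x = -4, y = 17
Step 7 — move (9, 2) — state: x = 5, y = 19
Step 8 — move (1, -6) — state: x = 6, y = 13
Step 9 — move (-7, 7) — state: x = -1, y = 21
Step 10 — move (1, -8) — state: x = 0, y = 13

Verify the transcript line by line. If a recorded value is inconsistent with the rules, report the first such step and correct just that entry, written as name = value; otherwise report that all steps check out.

step 9, y = 20

Recomputing the run from the initial state:
step 1: x = -10, y = 5
step 2: x = -9, y = 13
step 3: x = -15, y = 11
step 4: x = -9, y = 7
step 5: x = -6, y = 15
step 6: x = -4, y = 17
step 7: x = 5, y = 19
step 8: x = 6, y = 13
step 9: x = -1, y = 20
step 10: x = 0, y = 12
The first disagreement with the transcript is at step 9, where the value should be y = 20.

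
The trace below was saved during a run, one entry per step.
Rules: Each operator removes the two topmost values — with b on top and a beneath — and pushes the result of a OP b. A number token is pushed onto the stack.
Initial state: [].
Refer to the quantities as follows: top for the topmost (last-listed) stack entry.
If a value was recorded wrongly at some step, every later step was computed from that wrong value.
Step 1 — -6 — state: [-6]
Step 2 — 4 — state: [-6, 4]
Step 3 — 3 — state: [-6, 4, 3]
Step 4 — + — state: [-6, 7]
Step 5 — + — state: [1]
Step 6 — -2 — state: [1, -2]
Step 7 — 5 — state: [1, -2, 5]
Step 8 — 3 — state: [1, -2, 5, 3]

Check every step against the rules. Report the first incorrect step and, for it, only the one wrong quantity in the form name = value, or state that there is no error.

no error

1. push -6: top = -6 (consistent with the trace)
2. push 4: top = 4 (consistent with the trace)
3. push 3: top = 3 (confirmed correct)
4. 4 + 3 = 7 (agrees with the trace)
5. -6 + 7 = 1 (agrees with the trace)
6. push -2: top = -2 (checks out)
7. push 5: top = 5 (checks out)
8. push 3: top = 3 (matches)
Every step is consistent.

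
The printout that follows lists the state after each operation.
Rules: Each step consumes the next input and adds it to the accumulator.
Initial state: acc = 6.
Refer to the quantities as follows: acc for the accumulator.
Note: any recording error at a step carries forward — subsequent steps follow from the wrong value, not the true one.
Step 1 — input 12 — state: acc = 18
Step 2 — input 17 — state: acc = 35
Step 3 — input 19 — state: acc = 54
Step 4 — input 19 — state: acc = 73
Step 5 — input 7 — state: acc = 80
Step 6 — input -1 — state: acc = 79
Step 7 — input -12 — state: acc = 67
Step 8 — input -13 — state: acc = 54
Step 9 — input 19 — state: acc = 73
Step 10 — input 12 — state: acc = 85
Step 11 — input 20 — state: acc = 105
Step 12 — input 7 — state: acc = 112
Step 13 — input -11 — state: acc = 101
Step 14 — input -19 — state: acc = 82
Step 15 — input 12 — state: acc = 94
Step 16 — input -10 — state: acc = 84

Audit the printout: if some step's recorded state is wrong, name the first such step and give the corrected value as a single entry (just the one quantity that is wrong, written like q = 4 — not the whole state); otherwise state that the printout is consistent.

step 1: acc = 6 + 12 = 18 -> consistent with the printout
step 2: acc = 18 + 17 = 35 -> in agreement
step 3: acc = 35 + 19 = 54 -> confirmed correct
step 4: acc = 54 + 19 = 73 -> checks out
step 5: acc = 73 + 7 = 80 -> matches
step 6: acc = 80 + -1 = 79 -> exactly as logged
step 7: acc = 79 + -12 = 67 -> checks out
step 8: acc = 67 + -13 = 54 -> no discrepancy
step 9: acc = 54 + 19 = 73 -> agrees with the printout
step 10: acc = 73 + 12 = 85 -> in agreement
step 11: acc = 85 + 20 = 105 -> checks out
step 12: acc = 105 + 7 = 112 -> in agreement
step 13: acc = 112 + -11 = 101 -> verified
step 14: acc = 101 + -19 = 82 -> confirmed correct
step 15: acc = 82 + 12 = 94 -> exactly as logged
step 16: acc = 94 + -10 = 84 -> confirmed correct
Each recorded entry agrees with the recomputation.

no error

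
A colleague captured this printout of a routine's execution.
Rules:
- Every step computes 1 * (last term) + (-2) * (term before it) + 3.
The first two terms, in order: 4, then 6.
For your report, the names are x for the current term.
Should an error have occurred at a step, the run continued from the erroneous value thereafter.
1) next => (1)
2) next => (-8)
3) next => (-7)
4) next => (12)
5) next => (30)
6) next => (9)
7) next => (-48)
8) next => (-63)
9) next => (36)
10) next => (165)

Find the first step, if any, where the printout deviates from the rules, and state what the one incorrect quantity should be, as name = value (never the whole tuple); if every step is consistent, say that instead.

step 5, x = 29

Step 1: x = 1*(6) + (-2)*(4) + (3) = 1 — exactly as logged.
Step 2: x = 1*(1) + (-2)*(6) + (3) = -8 — verified.
Step 3: x = 1*(-8) + (-2)*(1) + (3) = -7 — no discrepancy.
Step 4: x = 1*(-7) + (-2)*(-8) + (3) = 12 — in agreement.
Step 5: x = 1*(12) + (-2)*(-7) + (3) = 29 — the entry is off here.
The audit stops at step 5: the recorded entry is wrong and should be x = 29.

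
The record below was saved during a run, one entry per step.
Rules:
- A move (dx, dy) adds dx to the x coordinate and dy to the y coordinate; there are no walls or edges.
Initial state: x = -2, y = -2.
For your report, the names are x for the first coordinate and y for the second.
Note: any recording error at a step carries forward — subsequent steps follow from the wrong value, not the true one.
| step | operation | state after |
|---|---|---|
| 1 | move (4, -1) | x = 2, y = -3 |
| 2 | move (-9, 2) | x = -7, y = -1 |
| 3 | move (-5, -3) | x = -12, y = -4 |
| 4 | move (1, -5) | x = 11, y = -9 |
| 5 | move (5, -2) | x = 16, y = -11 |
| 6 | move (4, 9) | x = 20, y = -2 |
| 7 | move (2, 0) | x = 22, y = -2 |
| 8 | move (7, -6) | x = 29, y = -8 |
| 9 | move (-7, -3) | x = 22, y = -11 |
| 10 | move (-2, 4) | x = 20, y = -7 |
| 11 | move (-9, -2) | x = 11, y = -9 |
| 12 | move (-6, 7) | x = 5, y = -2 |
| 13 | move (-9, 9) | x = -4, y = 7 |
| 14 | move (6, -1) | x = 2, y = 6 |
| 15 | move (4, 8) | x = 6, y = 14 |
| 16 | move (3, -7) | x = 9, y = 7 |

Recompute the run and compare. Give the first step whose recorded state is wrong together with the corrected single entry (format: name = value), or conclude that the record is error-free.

Step 1: x = -2 + (4) = 2, y = -2 + (-1) = -3 — matches.
Step 2: x = 2 + (-9) = -7, y = -3 + (2) = -1 — verified.
Step 3: x = -7 + (-5) = -12, y = -1 + (-3) = -4 — no discrepancy.
Step 4: x = -12 + (1) = -11, y = -4 + (-5) = -9 — the recorded entry deviates here.
The earliest wrong entry is at step 4: it should read x = -11.

step 4, x = -11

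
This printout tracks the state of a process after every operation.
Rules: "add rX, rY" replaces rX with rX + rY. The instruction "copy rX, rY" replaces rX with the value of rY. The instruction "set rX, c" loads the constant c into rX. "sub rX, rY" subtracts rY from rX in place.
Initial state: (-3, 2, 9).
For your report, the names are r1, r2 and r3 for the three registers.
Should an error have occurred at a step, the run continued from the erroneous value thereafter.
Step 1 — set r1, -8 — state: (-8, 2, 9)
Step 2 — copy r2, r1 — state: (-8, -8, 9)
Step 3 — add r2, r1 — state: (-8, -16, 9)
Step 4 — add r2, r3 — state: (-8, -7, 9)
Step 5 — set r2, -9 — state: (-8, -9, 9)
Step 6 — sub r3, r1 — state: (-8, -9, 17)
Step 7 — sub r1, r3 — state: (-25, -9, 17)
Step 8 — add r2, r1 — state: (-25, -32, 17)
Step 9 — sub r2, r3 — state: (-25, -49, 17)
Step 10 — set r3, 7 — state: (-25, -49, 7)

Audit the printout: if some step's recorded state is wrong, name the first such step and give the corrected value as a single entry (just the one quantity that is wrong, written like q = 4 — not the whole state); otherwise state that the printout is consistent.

step 8, r2 = -34

Recomputing the run from the initial state:
step 1: r1 = -8, r2 = 2, r3 = 9
step 2: r1 = -8, r2 = -8, r3 = 9
step 3: r1 = -8, r2 = -16, r3 = 9
step 4: r1 = -8, r2 = -7, r3 = 9
step 5: r1 = -8, r2 = -9, r3 = 9
step 6: r1 = -8, r2 = -9, r3 = 17
step 7: r1 = -25, r2 = -9, r3 = 17
step 8: r1 = -25, r2 = -34, r3 = 17
step 9: r1 = -25, r2 = -51, r3 = 17
step 10: r1 = -25, r2 = -51, r3 = 7
The first disagreement with the printout is at step 8, where the value should be r2 = -34.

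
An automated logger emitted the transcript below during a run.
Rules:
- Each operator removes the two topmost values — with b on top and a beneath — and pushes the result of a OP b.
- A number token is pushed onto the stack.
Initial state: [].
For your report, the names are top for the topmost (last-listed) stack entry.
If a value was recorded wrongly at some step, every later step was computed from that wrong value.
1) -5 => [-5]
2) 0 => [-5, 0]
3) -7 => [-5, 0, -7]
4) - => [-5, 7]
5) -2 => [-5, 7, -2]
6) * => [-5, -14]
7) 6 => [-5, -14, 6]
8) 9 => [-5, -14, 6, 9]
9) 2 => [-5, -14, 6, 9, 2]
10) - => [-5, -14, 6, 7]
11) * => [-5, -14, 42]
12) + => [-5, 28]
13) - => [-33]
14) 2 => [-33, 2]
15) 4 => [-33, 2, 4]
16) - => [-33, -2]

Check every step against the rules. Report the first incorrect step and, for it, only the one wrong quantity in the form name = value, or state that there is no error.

step 1: push -5: top = -5 -> in agreement
step 2: push 0: top = 0 -> confirmed correct
step 3: push -7: top = -7 -> matches
step 4: 0 - -7 = 7 -> agrees with the transcript
step 5: push -2: top = -2 -> agrees with the transcript
step 6: 7 * -2 = -14 -> consistent with the transcript
step 7: push 6: top = 6 -> confirmed correct
step 8: push 9: top = 9 -> confirmed correct
step 9: push 2: top = 2 -> consistent with the transcript
step 10: 9 - 2 = 7 -> no discrepancy
step 11: 6 * 7 = 42 -> agrees with the transcript
step 12: -14 + 42 = 28 -> verified
step 13: -5 - 28 = -33 -> matches
step 14: push 2: top = 2 -> exactly as logged
step 15: push 4: top = 4 -> confirmed correct
step 16: 2 - 4 = -2 -> consistent with the transcript
Nothing is out of place; the run is error-free.

no error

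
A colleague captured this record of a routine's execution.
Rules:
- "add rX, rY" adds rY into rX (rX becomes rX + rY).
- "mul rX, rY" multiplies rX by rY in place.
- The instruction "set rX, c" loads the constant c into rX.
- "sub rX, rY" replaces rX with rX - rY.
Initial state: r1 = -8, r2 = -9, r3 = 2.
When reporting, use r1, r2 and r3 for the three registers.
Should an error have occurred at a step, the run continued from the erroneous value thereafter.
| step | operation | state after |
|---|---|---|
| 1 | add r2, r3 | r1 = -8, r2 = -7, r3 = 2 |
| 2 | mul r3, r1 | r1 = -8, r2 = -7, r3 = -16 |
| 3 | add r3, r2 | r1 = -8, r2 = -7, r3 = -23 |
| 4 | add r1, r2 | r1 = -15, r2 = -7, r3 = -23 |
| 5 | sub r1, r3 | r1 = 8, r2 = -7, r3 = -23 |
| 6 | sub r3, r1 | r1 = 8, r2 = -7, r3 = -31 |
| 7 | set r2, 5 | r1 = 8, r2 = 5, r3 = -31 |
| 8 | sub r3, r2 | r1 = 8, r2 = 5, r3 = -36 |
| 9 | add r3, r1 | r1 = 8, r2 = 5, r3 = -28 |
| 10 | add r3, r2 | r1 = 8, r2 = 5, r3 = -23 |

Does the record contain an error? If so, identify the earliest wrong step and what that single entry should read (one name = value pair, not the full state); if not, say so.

Recomputing the run from the initial state:
step 1: r1 = -8, r2 = -7, r3 = 2
step 2: r1 = -8, r2 = -7, r3 = -16
step 3: r1 = -8, r2 = -7, r3 = -23
step 4: r1 = -15, r2 = -7, r3 = -23
step 5: r1 = 8, r2 = -7, r3 = -23
step 6: r1 = 8, r2 = -7, r3 = -31
step 7: r1 = 8, r2 = 5, r3 = -31
step 8: r1 = 8, r2 = 5, r3 = -36
step 9: r1 = 8, r2 = 5, r3 = -28
step 10: r1 = 8, r2 = 5, r3 = -23
This matches the record at every step.

no error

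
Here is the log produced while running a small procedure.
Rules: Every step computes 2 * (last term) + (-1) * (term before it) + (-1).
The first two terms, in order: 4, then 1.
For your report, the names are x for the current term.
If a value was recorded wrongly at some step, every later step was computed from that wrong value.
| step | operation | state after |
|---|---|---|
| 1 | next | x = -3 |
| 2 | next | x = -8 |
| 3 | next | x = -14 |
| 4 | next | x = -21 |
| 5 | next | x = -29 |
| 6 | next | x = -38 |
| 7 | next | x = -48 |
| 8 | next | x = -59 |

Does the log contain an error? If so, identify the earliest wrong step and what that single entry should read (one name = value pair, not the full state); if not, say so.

Recomputing the run from the initial state:
step 1: x = -3
step 2: x = -8
step 3: x = -14
step 4: x = -21
step 5: x = -29
step 6: x = -38
step 7: x = -48
step 8: x = -59
This matches the log at every step.

no error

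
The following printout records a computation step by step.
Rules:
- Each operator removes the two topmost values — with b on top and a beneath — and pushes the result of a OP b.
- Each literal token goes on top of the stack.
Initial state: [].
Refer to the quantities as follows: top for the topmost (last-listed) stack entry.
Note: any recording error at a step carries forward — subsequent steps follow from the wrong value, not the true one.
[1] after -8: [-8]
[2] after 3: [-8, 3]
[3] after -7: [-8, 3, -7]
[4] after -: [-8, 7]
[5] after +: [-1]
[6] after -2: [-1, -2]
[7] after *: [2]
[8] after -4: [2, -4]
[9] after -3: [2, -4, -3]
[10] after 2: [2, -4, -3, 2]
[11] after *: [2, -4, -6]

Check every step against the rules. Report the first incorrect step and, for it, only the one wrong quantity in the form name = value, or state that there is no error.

Step 1: push -8: top = -8 — exactly as logged.
Step 2: push 3: top = 3 — exactly as logged.
Step 3: push -7: top = -7 — matches.
Step 4: 3 - -7 = 10 — the printout has a different value.
Step 4 is the first one off; corrected, top = 10.

step 4, top = 10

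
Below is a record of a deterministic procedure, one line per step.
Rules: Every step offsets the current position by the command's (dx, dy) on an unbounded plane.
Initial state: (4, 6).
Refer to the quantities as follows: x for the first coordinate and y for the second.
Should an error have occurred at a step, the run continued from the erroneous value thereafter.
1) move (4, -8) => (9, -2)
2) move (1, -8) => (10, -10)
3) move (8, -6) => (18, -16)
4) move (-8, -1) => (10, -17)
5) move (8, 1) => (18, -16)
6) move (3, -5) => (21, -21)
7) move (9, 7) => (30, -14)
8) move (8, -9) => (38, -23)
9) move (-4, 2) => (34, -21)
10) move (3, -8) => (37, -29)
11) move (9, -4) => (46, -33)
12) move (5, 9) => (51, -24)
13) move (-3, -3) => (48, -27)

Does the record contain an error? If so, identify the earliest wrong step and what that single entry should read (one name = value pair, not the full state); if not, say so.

step 1: x = 4 + (4) = 8, y = 6 + (-8) = -2 -> first mismatch against the record
Conclusion: step 1 carries the first error; the entry should be x = 8.

step 1, x = 8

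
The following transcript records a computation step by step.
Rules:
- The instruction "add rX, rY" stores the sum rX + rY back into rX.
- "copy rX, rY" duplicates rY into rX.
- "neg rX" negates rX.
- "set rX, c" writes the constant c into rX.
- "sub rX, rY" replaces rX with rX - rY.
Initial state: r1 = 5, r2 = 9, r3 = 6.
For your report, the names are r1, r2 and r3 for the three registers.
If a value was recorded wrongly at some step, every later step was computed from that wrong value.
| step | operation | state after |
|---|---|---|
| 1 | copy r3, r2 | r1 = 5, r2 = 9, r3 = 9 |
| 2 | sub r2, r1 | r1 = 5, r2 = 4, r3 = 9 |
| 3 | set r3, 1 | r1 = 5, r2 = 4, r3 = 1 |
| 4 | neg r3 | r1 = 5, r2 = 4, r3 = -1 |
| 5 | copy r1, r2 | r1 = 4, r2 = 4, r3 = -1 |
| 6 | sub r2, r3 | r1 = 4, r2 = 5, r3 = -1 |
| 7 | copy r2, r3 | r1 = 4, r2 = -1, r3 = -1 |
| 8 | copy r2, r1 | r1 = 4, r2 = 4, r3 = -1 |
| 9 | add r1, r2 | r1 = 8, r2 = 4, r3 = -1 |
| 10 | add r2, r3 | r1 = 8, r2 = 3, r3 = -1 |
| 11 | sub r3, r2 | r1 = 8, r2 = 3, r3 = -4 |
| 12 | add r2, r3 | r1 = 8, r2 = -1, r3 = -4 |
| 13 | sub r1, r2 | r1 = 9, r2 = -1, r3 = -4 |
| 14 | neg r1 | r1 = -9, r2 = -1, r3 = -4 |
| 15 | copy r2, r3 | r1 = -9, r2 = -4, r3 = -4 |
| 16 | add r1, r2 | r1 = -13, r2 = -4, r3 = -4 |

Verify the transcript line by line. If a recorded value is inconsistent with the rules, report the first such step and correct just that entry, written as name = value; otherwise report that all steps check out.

no error

Recomputing the run from the initial state:
step 1: r1 = 5, r2 = 9, r3 = 9
step 2: r1 = 5, r2 = 4, r3 = 9
step 3: r1 = 5, r2 = 4, r3 = 1
step 4: r1 = 5, r2 = 4, r3 = -1
step 5: r1 = 4, r2 = 4, r3 = -1
step 6: r1 = 4, r2 = 5, r3 = -1
step 7: r1 = 4, r2 = -1, r3 = -1
step 8: r1 = 4, r2 = 4, r3 = -1
step 9: r1 = 8, r2 = 4, r3 = -1
step 10: r1 = 8, r2 = 3, r3 = -1
step 11: r1 = 8, r2 = 3, r3 = -4
step 12: r1 = 8, r2 = -1, r3 = -4
step 13: r1 = 9, r2 = -1, r3 = -4
step 14: r1 = -9, r2 = -1, r3 = -4
step 15: r1 = -9, r2 = -4, r3 = -4
step 16: r1 = -13, r2 = -4, r3 = -4
This matches the transcript at every step.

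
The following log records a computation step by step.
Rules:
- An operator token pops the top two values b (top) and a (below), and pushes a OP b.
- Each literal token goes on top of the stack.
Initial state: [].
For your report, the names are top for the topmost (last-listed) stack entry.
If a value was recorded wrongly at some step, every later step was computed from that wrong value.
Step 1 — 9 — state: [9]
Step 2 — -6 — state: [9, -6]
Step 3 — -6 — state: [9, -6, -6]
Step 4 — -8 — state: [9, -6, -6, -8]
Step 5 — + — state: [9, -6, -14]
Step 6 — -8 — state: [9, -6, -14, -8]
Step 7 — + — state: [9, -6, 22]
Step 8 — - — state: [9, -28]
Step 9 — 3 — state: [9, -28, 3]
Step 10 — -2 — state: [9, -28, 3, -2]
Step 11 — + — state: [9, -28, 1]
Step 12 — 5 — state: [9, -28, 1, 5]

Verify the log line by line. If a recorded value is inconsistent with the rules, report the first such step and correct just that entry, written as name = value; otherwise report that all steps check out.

Recomputing the run from the initial state:
step 1: [9]
step 2: [9, -6]
step 3: [9, -6, -6]
step 4: [9, -6, -6, -8]
step 5: [9, -6, -14]
step 6: [9, -6, -14, -8]
step 7: [9, -6, -22]
step 8: [9, 16]
step 9: [9, 16, 3]
step 10: [9, 16, 3, -2]
step 11: [9, 16, 1]
step 12: [9, 16, 1, 5]
The first disagreement with the log is at step 7, where the value should be top = -22.

step 7, top = -22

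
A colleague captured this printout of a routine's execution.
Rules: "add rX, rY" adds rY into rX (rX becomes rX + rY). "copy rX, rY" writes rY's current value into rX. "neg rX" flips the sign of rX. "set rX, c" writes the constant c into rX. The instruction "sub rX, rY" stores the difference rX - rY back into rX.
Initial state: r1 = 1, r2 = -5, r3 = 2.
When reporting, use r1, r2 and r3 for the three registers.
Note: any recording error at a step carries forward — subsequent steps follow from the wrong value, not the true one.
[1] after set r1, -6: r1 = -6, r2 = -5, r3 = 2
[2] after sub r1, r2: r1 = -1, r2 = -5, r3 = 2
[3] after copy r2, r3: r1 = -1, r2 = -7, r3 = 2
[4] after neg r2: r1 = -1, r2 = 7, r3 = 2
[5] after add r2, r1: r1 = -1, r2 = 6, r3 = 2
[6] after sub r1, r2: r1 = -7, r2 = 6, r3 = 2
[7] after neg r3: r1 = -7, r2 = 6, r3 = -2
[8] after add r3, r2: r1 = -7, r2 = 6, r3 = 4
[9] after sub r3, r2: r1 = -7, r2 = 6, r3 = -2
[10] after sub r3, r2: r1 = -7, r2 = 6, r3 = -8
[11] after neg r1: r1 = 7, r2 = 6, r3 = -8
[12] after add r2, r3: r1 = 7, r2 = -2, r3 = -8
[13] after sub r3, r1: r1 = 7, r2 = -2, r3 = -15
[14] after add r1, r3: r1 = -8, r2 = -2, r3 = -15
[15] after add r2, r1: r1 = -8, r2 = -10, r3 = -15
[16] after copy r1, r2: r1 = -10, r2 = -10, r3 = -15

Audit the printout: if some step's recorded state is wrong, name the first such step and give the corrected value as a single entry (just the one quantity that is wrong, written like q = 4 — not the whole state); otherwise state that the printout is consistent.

1. r1 = -6 (checks out)
2. r1 = -6 - -5 = -1 (checks out)
3. r2 = 2 (the printout disagrees here)
First incorrect step: 3; the correct value is r2 = 2.

step 3, r2 = 2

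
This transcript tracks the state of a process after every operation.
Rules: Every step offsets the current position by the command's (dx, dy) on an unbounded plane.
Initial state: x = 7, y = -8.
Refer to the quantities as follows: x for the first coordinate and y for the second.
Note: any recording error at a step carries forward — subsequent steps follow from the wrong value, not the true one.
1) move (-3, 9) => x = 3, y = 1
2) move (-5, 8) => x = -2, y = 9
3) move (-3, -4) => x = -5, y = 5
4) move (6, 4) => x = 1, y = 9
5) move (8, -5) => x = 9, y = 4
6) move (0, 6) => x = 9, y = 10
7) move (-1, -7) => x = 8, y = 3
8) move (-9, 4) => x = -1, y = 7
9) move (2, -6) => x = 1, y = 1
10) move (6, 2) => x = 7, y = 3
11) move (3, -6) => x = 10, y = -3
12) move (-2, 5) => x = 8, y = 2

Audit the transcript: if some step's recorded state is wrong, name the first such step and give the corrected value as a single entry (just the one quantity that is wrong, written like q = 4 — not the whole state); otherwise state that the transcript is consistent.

Recomputing the run from the initial state:
step 1: x = 4, y = 1
step 2: x = -1, y = 9
step 3: x = -4, y = 5
step 4: x = 2, y = 9
step 5: x = 10, y = 4
step 6: x = 10, y = 10
step 7: x = 9, y = 3
step 8: x = 0, y = 7
step 9: x = 2, y = 1
step 10: x = 8, y = 3
step 11: x = 11, y = -3
step 12: x = 9, y = 2
The first disagreement with the transcript is at step 1, where the value should be x = 4.

step 1, x = 4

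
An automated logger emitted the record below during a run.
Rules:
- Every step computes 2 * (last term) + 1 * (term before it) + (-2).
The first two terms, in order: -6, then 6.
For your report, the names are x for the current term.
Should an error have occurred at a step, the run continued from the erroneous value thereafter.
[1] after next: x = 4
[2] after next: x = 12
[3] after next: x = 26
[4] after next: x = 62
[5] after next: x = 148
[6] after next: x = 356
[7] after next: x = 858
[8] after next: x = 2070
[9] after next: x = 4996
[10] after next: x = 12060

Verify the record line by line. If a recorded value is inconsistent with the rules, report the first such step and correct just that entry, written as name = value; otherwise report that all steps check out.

no error

Recomputing the run from the initial state:
step 1: x = 4
step 2: x = 12
step 3: x = 26
step 4: x = 62
step 5: x = 148
step 6: x = 356
step 7: x = 858
step 8: x = 2070
step 9: x = 4996
step 10: x = 12060
This matches the record at every step.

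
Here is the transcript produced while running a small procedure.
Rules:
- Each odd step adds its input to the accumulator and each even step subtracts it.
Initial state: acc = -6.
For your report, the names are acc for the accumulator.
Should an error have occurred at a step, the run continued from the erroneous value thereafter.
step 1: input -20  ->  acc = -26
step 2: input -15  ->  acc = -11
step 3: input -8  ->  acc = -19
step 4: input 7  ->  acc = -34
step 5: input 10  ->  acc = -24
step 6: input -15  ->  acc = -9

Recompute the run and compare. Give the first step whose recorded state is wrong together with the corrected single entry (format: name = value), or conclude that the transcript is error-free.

step 1: acc = -6 + -20 = -26 -> verified
step 2: acc = -26 - -15 = -11 -> confirmed correct
step 3: acc = -11 + -8 = -19 -> agrees with the transcript
step 4: acc = -19 - 7 = -26 -> the transcript disagrees here
First incorrect step: 4; the correct value is acc = -26.

step 4, acc = -26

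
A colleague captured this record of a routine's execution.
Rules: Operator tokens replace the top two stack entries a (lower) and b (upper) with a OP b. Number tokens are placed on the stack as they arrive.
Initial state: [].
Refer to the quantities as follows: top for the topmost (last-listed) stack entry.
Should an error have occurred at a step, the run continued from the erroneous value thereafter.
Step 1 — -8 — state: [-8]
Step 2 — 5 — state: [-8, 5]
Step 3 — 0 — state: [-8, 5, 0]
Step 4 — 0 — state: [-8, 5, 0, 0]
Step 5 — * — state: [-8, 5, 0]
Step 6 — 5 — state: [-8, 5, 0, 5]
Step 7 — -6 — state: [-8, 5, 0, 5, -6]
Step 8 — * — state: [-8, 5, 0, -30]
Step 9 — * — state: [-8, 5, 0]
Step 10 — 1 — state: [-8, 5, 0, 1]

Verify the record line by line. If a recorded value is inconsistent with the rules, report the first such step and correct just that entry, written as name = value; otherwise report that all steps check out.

Step 1: push -8: top = -8 — consistent with the record.
Step 2: push 5: top = 5 — confirmed correct.
Step 3: push 0: top = 0 — in agreement.
Step 4: push 0: top = 0 — consistent with the record.
Step 5: 0 * 0 = 0 — confirmed correct.
Step 6: push 5: top = 5 — same as recorded.
Step 7: push -6: top = -6 — same as recorded.
Step 8: 5 * -6 = -30 — agrees with the record.
Step 9: 0 * -30 = 0 — same as recorded.
Step 10: push 1: top = 1 — agrees with the record.
No step deviates from the rules.

no error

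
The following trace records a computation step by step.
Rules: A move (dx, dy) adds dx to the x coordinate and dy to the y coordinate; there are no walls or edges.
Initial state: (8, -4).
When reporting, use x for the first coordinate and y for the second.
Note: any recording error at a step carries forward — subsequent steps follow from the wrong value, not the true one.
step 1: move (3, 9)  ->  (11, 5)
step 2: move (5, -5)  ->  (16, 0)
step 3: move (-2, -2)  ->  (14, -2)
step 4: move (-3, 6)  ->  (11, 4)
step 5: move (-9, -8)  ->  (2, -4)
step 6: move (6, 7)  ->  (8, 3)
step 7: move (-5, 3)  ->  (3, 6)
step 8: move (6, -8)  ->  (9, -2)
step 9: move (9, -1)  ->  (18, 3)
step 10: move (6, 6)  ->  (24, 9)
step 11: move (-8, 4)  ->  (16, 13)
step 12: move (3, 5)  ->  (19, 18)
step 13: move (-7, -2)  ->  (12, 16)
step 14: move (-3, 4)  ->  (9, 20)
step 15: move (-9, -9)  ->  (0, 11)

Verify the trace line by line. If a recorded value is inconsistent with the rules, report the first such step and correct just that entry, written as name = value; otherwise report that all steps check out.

Recomputing the run from the initial state:
step 1: x = 11, y = 5
step 2: x = 16, y = 0
step 3: x = 14, y = -2
step 4: x = 11, y = 4
step 5: x = 2, y = -4
step 6: x = 8, y = 3
step 7: x = 3, y = 6
step 8: x = 9, y = -2
step 9: x = 18, y = -3
step 10: x = 24, y = 3
step 11: x = 16, y = 7
step 12: x = 19, y = 12
step 13: x = 12, y = 10
step 14: x = 9, y = 14
step 15: x = 0, y = 5
The first disagreement with the trace is at step 9, where the value should be y = -3.

step 9, y = -3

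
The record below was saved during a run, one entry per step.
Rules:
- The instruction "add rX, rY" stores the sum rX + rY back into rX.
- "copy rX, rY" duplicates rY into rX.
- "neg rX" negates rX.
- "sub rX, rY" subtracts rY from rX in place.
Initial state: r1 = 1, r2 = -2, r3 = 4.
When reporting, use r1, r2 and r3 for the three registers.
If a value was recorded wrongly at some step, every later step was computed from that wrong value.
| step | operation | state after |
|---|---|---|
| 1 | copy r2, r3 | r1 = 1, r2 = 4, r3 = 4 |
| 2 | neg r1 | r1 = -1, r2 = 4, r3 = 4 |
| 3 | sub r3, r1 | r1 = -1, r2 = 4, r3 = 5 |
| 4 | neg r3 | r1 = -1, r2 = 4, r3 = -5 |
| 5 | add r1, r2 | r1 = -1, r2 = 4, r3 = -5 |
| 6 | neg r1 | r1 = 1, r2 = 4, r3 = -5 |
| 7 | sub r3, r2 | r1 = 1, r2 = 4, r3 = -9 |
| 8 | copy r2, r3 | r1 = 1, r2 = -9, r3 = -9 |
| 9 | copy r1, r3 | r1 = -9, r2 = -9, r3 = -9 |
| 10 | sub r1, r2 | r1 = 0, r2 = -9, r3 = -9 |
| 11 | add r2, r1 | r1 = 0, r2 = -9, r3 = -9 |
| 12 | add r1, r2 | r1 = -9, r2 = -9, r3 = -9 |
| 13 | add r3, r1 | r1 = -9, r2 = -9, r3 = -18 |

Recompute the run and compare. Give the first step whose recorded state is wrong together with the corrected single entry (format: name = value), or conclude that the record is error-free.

step 5, r1 = 3

step 1: r2 = 4 -> no discrepancy
step 2: r1 = -(1) = -1 -> matches
step 3: r3 = 4 - -1 = 5 -> checks out
step 4: r3 = -(5) = -5 -> in agreement
step 5: r1 = -1 + 4 = 3 -> the record disagrees here
That makes step 5 the first incorrect line — r1 = 3 is what it should show.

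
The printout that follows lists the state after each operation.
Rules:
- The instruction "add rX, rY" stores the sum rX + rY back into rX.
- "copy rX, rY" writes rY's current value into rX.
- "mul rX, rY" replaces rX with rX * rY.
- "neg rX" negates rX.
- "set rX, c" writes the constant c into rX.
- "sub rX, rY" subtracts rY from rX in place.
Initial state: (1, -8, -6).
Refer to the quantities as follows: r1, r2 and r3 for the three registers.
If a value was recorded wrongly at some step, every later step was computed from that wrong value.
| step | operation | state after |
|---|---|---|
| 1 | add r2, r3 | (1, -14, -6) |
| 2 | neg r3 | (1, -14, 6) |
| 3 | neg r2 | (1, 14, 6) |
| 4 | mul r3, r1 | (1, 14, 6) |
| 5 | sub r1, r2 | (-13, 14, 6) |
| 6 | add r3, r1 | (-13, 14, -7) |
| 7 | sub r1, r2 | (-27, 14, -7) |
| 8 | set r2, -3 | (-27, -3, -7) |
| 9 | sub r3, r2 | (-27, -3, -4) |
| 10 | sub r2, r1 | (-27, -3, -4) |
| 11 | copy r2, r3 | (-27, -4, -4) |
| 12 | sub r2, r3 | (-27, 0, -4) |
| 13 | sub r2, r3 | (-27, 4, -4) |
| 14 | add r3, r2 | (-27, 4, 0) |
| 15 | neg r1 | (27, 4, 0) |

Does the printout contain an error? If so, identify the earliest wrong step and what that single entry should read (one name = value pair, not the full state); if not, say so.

1. r2 = -8 + -6 = -14 (exactly as logged)
2. r3 = -(-6) = 6 (in agreement)
3. r2 = -(-14) = 14 (agrees with the printout)
4. r3 = 6 * 1 = 6 (agrees with the printout)
5. r1 = 1 - 14 = -13 (checks out)
6. r3 = 6 + -13 = -7 (agrees with the printout)
7. r1 = -13 - 14 = -27 (in agreement)
8. r2 = -3 (same as recorded)
9. r3 = -7 - -3 = -4 (same as recorded)
10. r2 = -3 - -27 = 24 (a discrepancy with the printout)
First incorrect step: 10; the correct value is r2 = 24.

step 10, r2 = 24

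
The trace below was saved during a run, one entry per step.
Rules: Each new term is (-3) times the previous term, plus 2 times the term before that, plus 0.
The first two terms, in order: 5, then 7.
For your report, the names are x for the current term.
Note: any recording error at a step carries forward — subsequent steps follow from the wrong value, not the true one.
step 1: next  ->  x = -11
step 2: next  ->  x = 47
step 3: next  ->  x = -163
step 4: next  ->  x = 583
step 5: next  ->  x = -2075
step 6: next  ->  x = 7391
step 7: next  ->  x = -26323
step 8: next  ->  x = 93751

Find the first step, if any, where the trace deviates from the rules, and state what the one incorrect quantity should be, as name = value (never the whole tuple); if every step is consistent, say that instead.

Step 1: x = -3*(7) + (2)*(5) + (0) = -11 — no discrepancy.
Step 2: x = -3*(-11) + (2)*(7) + (0) = 47 — in agreement.
Step 3: x = -3*(47) + (2)*(-11) + (0) = -163 — confirmed correct.
Step 4: x = -3*(-163) + (2)*(47) + (0) = 583 — checks out.
Step 5: x = -3*(583) + (2)*(-163) + (0) = -2075 — in agreement.
Step 6: x = -3*(-2075) + (2)*(583) + (0) = 7391 — matches.
Step 7: x = -3*(7391) + (2)*(-2075) + (0) = -26323 — exactly as logged.
Step 8: x = -3*(-26323) + (2)*(7391) + (0) = 93751 — same as recorded.
The whole run recomputes cleanly — no discrepancies.

no error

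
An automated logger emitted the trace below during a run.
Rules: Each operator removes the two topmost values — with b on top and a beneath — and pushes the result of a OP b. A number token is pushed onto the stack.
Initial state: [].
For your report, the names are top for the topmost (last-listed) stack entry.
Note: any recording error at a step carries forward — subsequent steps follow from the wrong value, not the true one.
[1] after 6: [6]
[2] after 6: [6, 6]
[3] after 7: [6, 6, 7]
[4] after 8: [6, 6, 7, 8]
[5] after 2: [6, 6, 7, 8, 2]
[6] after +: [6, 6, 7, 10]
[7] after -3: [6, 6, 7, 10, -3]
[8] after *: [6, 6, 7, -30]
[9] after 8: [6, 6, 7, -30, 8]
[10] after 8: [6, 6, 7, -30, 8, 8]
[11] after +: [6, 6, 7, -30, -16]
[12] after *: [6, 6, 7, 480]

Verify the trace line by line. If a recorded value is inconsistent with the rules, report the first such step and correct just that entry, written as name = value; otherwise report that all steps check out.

Step 1: push 6: top = 6 — agrees with the trace.
Step 2: push 6: top = 6 — agrees with the trace.
Step 3: push 7: top = 7 — consistent with the trace.
Step 4: push 8: top = 8 — agrees with the trace.
Step 5: push 2: top = 2 — verified.
Step 6: 8 + 2 = 10 — verified.
Step 7: push -3: top = -3 — no discrepancy.
Step 8: 10 * -3 = -30 — verified.
Step 9: push 8: top = 8 — consistent with the trace.
Step 10: push 8: top = 8 — consistent with the trace.
Step 11: 8 + 8 = 16 — a discrepancy with the trace.
Step 11 is the first one off; corrected, top = 16.

step 11, top = 16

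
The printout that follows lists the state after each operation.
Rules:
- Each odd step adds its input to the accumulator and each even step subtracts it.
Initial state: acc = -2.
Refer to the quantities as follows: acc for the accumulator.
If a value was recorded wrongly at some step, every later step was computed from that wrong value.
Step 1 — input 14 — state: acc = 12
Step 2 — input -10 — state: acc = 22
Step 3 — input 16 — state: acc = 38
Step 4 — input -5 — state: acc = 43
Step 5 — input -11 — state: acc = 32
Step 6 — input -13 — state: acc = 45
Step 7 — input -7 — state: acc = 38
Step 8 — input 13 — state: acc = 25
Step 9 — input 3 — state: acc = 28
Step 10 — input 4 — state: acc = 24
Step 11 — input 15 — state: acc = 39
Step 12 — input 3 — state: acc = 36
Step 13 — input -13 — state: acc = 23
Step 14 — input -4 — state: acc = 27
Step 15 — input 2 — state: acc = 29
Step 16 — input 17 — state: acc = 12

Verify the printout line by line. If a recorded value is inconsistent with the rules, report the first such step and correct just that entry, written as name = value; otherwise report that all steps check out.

Recomputing the run from the initial state:
step 1: acc = 12
step 2: acc = 22
step 3: acc = 38
step 4: acc = 43
step 5: acc = 32
step 6: acc = 45
step 7: acc = 38
step 8: acc = 25
step 9: acc = 28
step 10: acc = 24
step 11: acc = 39
step 12: acc = 36
step 13: acc = 23
step 14: acc = 27
step 15: acc = 29
step 16: acc = 12
This matches the printout at every step.

no error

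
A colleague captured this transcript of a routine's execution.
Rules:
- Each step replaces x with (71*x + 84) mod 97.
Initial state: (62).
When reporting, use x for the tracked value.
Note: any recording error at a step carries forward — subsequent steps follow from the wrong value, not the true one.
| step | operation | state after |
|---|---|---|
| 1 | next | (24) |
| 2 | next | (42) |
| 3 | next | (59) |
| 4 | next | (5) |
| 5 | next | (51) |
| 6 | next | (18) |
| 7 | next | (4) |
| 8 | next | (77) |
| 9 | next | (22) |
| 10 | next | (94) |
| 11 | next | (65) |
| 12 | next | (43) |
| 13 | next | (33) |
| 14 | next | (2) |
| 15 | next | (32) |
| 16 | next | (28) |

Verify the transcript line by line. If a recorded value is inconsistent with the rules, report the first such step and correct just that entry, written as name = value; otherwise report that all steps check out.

Step 1: x = (71*62 + 84) mod 97 = 24 — confirmed correct.
Step 2: x = (71*24 + 84) mod 97 = 42 — same as recorded.
Step 3: x = (71*42 + 84) mod 97 = 59 — exactly as logged.
Step 4: x = (71*59 + 84) mod 97 = 5 — no discrepancy.
Step 5: x = (71*5 + 84) mod 97 = 51 — matches.
Step 6: x = (71*51 + 84) mod 97 = 19 — a discrepancy with the transcript.
So the first discrepancy is step 6, where the right value is x = 19.

step 6, x = 19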